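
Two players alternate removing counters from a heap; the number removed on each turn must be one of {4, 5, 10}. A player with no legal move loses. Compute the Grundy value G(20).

1

G(0) = 0
G(1) = mex{} = 0
G(2) = mex{} = 0
G(3) = mex{} = 0
G(4) = mex{0} = 1
G(5) = mex{0,0} = 1
G(6) = mex{0,0} = 1
G(7) = mex{0,0} = 1
G(8) = mex{1,0} = 2
G(9) = mex{1,1} = 0
G(10) = mex{1,1,0} = 2
G(11) = mex{1,1,0} = 2
G(12) = mex{2,1,0} = 3
G(13) = mex{0,2,0} = 1
G(14) = mex{2,0,1} = 3
G(15) = mex{2,2,1} = 0
G(16) = mex{3,2,1} = 0
G(17) = mex{1,3,1} = 0
G(18) = mex{3,1,2} = 0
G(19) = mex{0,3,0} = 1
G(20) = mex{0,0,2} = 1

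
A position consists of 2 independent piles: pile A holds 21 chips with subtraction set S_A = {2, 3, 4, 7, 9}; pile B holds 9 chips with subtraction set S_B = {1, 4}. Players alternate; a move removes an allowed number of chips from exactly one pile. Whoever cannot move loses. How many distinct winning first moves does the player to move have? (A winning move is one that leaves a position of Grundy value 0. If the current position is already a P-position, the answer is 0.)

Pile A, S = {2, 3, 4, 7, 9}:
n :  0  1  2  3  4  5  6  7  8  9 10 11 12 13 14 15 16 17 18 19 20 21
G :  0  0  1  1  2  2  0  3  1  4  2  0  0  1  1  2  2  0  3  1  4  2
G_A(21) = 2.
Pile B, S = {1, 4}:
n : 0 1 2 3 4 5 6 7 8 9
G : 0 1 0 1 2 0 1 0 1 2
G_B(9) = 2.
Combined Grundy value = 2 ⊕ 2 = 0.
A winning move leaves total XOR = 0, i.e. changes one component's Grundy value g to g ⊕ X where X is the current total.
Pile A: target g' = 2⊕0 = 2, but every legal move changes the Grundy value (mex property), so 0 moves.
Pile B: target g' = 2⊕0 = 2, but every legal move changes the Grundy value (mex property), so 0 moves.

0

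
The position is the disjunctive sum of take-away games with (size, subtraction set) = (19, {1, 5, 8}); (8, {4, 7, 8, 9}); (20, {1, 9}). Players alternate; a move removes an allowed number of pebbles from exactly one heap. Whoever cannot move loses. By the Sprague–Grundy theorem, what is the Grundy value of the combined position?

Heap A, S = {1, 5, 8}:
G(0) = 0
G(1) = mex{0} = 1
G(2) = mex{1} = 0
G(3) = mex{0} = 1
G(4) = mex{1} = 0
G(5) = mex{0,0} = 1
G(6) = mex{1,1} = 0
G(7) = mex{0,0} = 1
G(8) = mex{1,1,0} = 2
G(9) = mex{2,0,1} = 3
G(10) = mex{3,1,0} = 2
G(11) = mex{2,0,1} = 3
G(12) = mex{3,1,0} = 2
G(13) = mex{2,2,1} = 0
G(14) = mex{0,3,0} = 1
G(15) = mex{1,2,1} = 0
G(16) = mex{0,3,2} = 1
G(17) = mex{1,2,3} = 0
G(18) = mex{0,0,2} = 1
G(19) = mex{1,1,3} = 0
G_A(19) = 0.
Heap B, S = {4, 7, 8, 9}:
n : 0 1 2 3 4 5 6 7 8
G : 0 0 0 0 1 1 1 1 2
G_B(8) = 2.
Heap C, S = {1, 9}:
G(0) = 0
G(1) = mex{0} = 1
G(2) = mex{1} = 0
G(3) = mex{0} = 1
G(4) = mex{1} = 0
G(5) = mex{0} = 1
G(6) = mex{1} = 0
G(7) = mex{0} = 1
G(8) = mex{1} = 0
G(9) = mex{0,0} = 1
G(10) = mex{1,1} = 0
G(11) = mex{0,0} = 1
G(12) = mex{1,1} = 0
G(13) = mex{0,0} = 1
G(14) = mex{1,1} = 0
G(15) = mex{0,0} = 1
G(16) = mex{1,1} = 0
G(17) = mex{0,0} = 1
G(18) = mex{1,1} = 0
G(19) = mex{0,0} = 1
G(20) = mex{1,1} = 0
G_C(20) = 0.
Combined Grundy value = 0 ⊕ 2 ⊕ 0 = 2.

2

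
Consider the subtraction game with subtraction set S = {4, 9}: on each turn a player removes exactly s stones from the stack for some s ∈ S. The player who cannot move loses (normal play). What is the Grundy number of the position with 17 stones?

n :  0  1  2  3  4  5  6  7  8  9 10 11 12 13 14 15 16 17
G :  0  0  0  0  1  1  1  1  0  2  2  2  1  0  0  0  0  1

1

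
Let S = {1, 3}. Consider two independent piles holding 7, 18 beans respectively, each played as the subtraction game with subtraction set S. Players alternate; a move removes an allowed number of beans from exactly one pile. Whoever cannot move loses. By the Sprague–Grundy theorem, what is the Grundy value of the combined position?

1

All piles use S = {1, 3}:
n :  0  1  2  3  4  5  6  7  8  9 10 11 12 13 14 15 16 17 18
G :  0  1  0  1  0  1  0  1  0  1  0  1  0  1  0  1  0  1  0
Pile A: G(7) = 1.
Pile B: G(18) = 0.
Combined Grundy value = 1 ⊕ 0 = 1.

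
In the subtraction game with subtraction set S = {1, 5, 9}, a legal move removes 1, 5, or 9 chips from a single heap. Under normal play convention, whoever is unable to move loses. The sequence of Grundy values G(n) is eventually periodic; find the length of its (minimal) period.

2

G(0) = 0
G(1) = mex{0} = 1
G(2) = mex{1} = 0
G(3) = mex{0} = 1
G(4) = mex{1} = 0
G(5) = mex{0,0} = 1
G(6) = mex{1,1} = 0
G(7) = mex{0,0} = 1
G(8) = mex{1,1} = 0
G(9) = mex{0,0,0} = 1
G(10) = mex{1,1,1} = 0
G(11) = mex{0,0,0} = 1
G(12) = mex{1,1,1} = 0
G(13) = mex{0,0,0} = 1
G(14) = mex{1,1,1} = 0
G(n+2) = G(n) holds for n = 0,…,8 (a full window of length max(S) = 9), so the sequence is purely periodic with period 2.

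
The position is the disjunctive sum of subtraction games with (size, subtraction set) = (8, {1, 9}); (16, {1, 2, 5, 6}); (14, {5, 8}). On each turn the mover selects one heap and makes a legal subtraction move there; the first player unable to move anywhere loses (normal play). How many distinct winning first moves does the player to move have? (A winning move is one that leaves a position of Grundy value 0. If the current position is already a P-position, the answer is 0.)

Heap A, S = {1, 9}:
n : 0 1 2 3 4 5 6 7 8
G : 0 1 0 1 0 1 0 1 0
G_A(8) = 0.
Heap B, S = {1, 2, 5, 6}:
G(0) = 0
G(1) = mex{0} = 1
G(2) = mex{1,0} = 2
G(3) = mex{2,1} = 0
G(4) = mex{0,2} = 1
G(5) = mex{1,0,0} = 2
G(6) = mex{2,1,1,0} = 3
G(7) = mex{3,2,2,1} = 0
G(8) = mex{0,3,0,2} = 1
G(9) = mex{1,0,1,0} = 2
G(10) = mex{2,1,2,1} = 0
G(11) = mex{0,2,3,2} = 1
G(12) = mex{1,0,0,3} = 2
G(13) = mex{2,1,1,0} = 3
G(14) = mex{3,2,2,1} = 0
G(15) = mex{0,3,0,2} = 1
G(16) = mex{1,0,1,0} = 2
G_B(16) = 2.
Heap C, S = {5, 8}:
n :  0  1  2  3  4  5  6  7  8  9 10 11 12 13 14
G :  0  0  0  0  0  1  1  1  1  1  2  2  2  0  0
G_C(14) = 0.
Combined Grundy value = 0 ⊕ 2 ⊕ 0 = 2.
A winning move leaves total XOR = 0, i.e. changes one component's Grundy value g to g ⊕ X where X is the current total.
Heap A: need g' = 0⊕2 = 2. Options: 8−1→G=1. Hits: 0.
Heap B: need g' = 2⊕2 = 0. Options: 16−1→G=1, 16−2→G=0, 16−5→G=1, 16−6→G=0. Hits: 2.
Heap C: need g' = 0⊕2 = 2. Options: 14−5→G=1, 14−8→G=1. Hits: 0.

2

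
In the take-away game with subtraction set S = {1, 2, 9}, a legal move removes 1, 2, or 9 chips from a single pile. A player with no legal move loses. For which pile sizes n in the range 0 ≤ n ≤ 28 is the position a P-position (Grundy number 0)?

n :  0  1  2  3  4  5  6  7  8  9 10 11 12 13 14 15 16 17 18 19 20 21 22 23 24 25 26 27 28
G :  0  1  2  0  1  2  0  1  2  3  0  1  2  0  1  2  0  1  2  3  0  1  2  0  1  2  0  1  2
P-positions are exactly the n with G(n) = 0.

0, 3, 6, 10, 13, 16, 20, 23, 26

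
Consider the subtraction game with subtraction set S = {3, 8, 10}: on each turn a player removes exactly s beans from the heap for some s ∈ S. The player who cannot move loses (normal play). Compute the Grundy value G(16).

1

G(0) = 0
G(1) = mex{} = 0
G(2) = mex{} = 0
G(3) = mex{0} = 1
G(4) = mex{0} = 1
G(5) = mex{0} = 1
G(6) = mex{1} = 0
G(7) = mex{1} = 0
G(8) = mex{1,0} = 2
G(9) = mex{0,0} = 1
G(10) = mex{0,0,0} = 1
G(11) = mex{2,1,0} = 3
G(12) = mex{1,1,0} = 2
G(13) = mex{1,1,1} = 0
G(14) = mex{3,0,1} = 2
G(15) = mex{2,0,1} = 3
G(16) = mex{0,2,0} = 1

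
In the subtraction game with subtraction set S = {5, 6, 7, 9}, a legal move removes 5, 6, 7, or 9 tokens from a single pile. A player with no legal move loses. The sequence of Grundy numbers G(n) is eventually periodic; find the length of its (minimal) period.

14

G(0) = 0
G(1) = mex{} = 0
G(2) = mex{} = 0
G(3) = mex{} = 0
G(4) = mex{} = 0
G(5) = mex{0} = 1
G(6) = mex{0,0} = 1
G(7) = mex{0,0,0} = 1
G(8) = mex{0,0,0} = 1
G(9) = mex{0,0,0,0} = 1
G(10) = mex{1,0,0,0} = 2
G(11) = mex{1,1,0,0} = 2
G(12) = mex{1,1,1,0} = 2
G(13) = mex{1,1,1,0} = 2
G(14) = mex{1,1,1,1} = 0
G(15) = mex{2,1,1,1} = 0
G(16) = mex{2,2,1,1} = 0
G(17) = mex{2,2,2,1} = 0
G(18) = mex{2,2,2,1} = 0
G(19) = mex{0,2,2,2} = 1
G(20) = mex{0,0,2,2} = 1
G(21) = mex{0,0,0,2} = 1
G(22) = mex{0,0,0,2} = 1
G(23) = mex{0,0,0,0} = 1
G(24) = mex{1,0,0,0} = 2
G(25) = mex{1,1,0,0} = 2
G(26) = mex{1,1,1,0} = 2
G(27) = mex{1,1,1,0} = 2
G(28) = mex{1,1,1,1} = 0
G(29) = mex{2,1,1,1} = 0
G(n+14) = G(n) holds for n = 0,…,8 (a full window of length max(S) = 9), so the sequence is purely periodic with period 14.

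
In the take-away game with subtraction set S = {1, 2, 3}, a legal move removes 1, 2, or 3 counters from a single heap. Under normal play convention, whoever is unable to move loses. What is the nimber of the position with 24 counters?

G(0) = 0
G(1) = mex{0} = 1
G(2) = mex{1,0} = 2
G(3) = mex{2,1,0} = 3
G(4) = mex{3,2,1} = 0
G(5) = mex{0,3,2} = 1
G(6) = mex{1,0,3} = 2
G(7) = mex{2,1,0} = 3
G(8) = mex{3,2,1} = 0
G(9) = mex{0,3,2} = 1
G(10) = mex{1,0,3} = 2
G(11) = mex{2,1,0} = 3
G(12) = mex{3,2,1} = 0
G(13) = mex{0,3,2} = 1
G(14) = mex{1,0,3} = 2
G(15) = mex{2,1,0} = 3
G(16) = mex{3,2,1} = 0
G(17) = mex{0,3,2} = 1
G(18) = mex{1,0,3} = 2
G(19) = mex{2,1,0} = 3
G(20) = mex{3,2,1} = 0
G(21) = mex{0,3,2} = 1
G(22) = mex{1,0,3} = 2
G(23) = mex{2,1,0} = 3
G(24) = mex{3,2,1} = 0

0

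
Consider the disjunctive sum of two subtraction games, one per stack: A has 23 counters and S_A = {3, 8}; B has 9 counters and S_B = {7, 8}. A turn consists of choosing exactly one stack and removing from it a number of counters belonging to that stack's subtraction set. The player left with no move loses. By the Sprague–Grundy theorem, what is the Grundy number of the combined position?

Stack A, S = {3, 8}:
G(0) = 0
G(1) = mex{} = 0
G(2) = mex{} = 0
G(3) = mex{0} = 1
G(4) = mex{0} = 1
G(5) = mex{0} = 1
G(6) = mex{1} = 0
G(7) = mex{1} = 0
G(8) = mex{1,0} = 2
G(9) = mex{0,0} = 1
G(10) = mex{0,0} = 1
G(11) = mex{2,1} = 0
G(12) = mex{1,1} = 0
G(13) = mex{1,1} = 0
G(14) = mex{0,0} = 1
G(15) = mex{0,0} = 1
G(16) = mex{0,2} = 1
G(17) = mex{1,1} = 0
G(18) = mex{1,1} = 0
G(19) = mex{1,0} = 2
G(20) = mex{0,0} = 1
G(21) = mex{0,0} = 1
G(22) = mex{2,1} = 0
G(23) = mex{1,1} = 0
G_A(23) = 0.
Stack B, S = {7, 8}:
G(0) = 0
G(1) = mex{} = 0
G(2) = mex{} = 0
G(3) = mex{} = 0
G(4) = mex{} = 0
G(5) = mex{} = 0
G(6) = mex{} = 0
G(7) = mex{0} = 1
G(8) = mex{0,0} = 1
G(9) = mex{0,0} = 1
G_B(9) = 1.
Combined Grundy value = 0 ⊕ 1 = 1.

1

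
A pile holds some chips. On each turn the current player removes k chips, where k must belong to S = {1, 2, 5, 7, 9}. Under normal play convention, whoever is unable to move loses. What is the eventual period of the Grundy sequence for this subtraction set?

14

n :  0  1  2  3  4  5  6  7  8  9 10 11 12 13 14 15 16 17 18 19 20 21 22 23 24 25 26 27 28 29
G :  0  1  2  0  1  2  0  1  2  3  4  5  3  4  0  1  2  0  1  2  0  1  2  3  4  5  3  4  0  1
G(n+14) = G(n) holds for n = 0,…,8 (a full window of length max(S) = 9), so the sequence is purely periodic with period 14.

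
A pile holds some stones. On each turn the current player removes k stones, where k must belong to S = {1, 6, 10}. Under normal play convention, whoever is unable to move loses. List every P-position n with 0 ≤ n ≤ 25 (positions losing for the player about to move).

n :  0  1  2  3  4  5  6  7  8  9 10 11 12 13 14 15 16 17 18 19 20 21 22 23 24 25
G :  0  1  0  1  0  1  2  0  1  0  1  0  1  2  3  2  0  1  0  1  0  1  2  0  1  0
P-positions are exactly the n with G(n) = 0.

0, 2, 4, 7, 9, 11, 16, 18, 20, 23, 25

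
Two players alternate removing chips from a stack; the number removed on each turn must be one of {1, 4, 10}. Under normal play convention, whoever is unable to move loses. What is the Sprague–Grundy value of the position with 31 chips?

G(0) = 0
G(1) = mex{0} = 1
G(2) = mex{1} = 0
G(3) = mex{0} = 1
G(4) = mex{1,0} = 2
G(5) = mex{2,1} = 0
G(6) = mex{0,0} = 1
G(7) = mex{1,1} = 0
G(8) = mex{0,2} = 1
G(9) = mex{1,0} = 2
G(10) = mex{2,1,0} = 3
G(11) = mex{3,0,1} = 2
G(12) = mex{2,1,0} = 3
G(13) = mex{3,2,1} = 0
G(14) = mex{0,3,2} = 1
G(15) = mex{1,2,0} = 3
G(16) = mex{3,3,1} = 0
G(17) = mex{0,0,0} = 1
G(18) = mex{1,1,1} = 0
G(19) = mex{0,3,2} = 1
G(20) = mex{1,0,3} = 2
G(21) = mex{2,1,2} = 0
G(22) = mex{0,0,3} = 1
G(23) = mex{1,1,0} = 2
G(24) = mex{2,2,1} = 0
G(25) = mex{0,0,3} = 1
G(26) = mex{1,1,0} = 2
G(27) = mex{2,2,1} = 0
G(28) = mex{0,0,0} = 1
G(29) = mex{1,1,1} = 0
G(30) = mex{0,2,2} = 1
G(31) = mex{1,0,0} = 2

2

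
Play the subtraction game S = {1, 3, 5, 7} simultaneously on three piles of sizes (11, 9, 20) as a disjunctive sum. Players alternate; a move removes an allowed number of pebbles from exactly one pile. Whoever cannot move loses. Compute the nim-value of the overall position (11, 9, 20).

0

All piles use S = {1, 3, 5, 7}:
n :  0  1  2  3  4  5  6  7  8  9 10 11 12 13 14 15 16 17 18 19 20
G :  0  1  0  1  0  1  0  1  0  1  0  1  0  1  0  1  0  1  0  1  0
Pile A: G(11) = 1.
Pile B: G(9) = 1.
Pile C: G(20) = 0.
Combined Grundy value = 1 ⊕ 1 ⊕ 0 = 0.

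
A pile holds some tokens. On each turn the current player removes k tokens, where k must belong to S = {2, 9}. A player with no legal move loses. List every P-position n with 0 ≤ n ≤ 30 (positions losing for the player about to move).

0, 1, 4, 5, 8, 11, 12, 15, 16, 19, 22, 23, 26, 27, 30

n :  0  1  2  3  4  5  6  7  8  9 10 11 12 13 14 15 16 17 18 19 20 21 22 23 24 25 26 27 28 29 30
G :  0  0  1  1  0  0  1  1  0  2  1  0  0  1  1  0  0  1  1  0  2  1  0  0  1  1  0  0  1  1  0
P-positions are exactly the n with G(n) = 0.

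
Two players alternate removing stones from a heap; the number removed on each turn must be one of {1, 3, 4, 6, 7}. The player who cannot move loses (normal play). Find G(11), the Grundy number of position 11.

1

G(0) = 0
G(1) = mex{0} = 1
G(2) = mex{1} = 0
G(3) = mex{0,0} = 1
G(4) = mex{1,1,0} = 2
G(5) = mex{2,0,1} = 3
G(6) = mex{3,1,0,0} = 2
G(7) = mex{2,2,1,1,0} = 3
G(8) = mex{3,3,2,0,1} = 4
G(9) = mex{4,2,3,1,0} = 5
G(10) = mex{5,3,2,2,1} = 0
G(11) = mex{0,4,3,3,2} = 1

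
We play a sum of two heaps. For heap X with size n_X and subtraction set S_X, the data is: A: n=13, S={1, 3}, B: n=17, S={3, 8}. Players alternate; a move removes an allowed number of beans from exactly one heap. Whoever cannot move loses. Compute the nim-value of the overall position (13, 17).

1

Heap A, S = {1, 3}:
n :  0  1  2  3  4  5  6  7  8  9 10 11 12 13
G :  0  1  0  1  0  1  0  1  0  1  0  1  0  1
G_A(13) = 1.
Heap B, S = {3, 8}:
n :  0  1  2  3  4  5  6  7  8  9 10 11 12 13 14 15 16 17
G :  0  0  0  1  1  1  0  0  2  1  1  0  0  0  1  1  1  0
G_B(17) = 0.
Combined Grundy value = 1 ⊕ 0 = 1.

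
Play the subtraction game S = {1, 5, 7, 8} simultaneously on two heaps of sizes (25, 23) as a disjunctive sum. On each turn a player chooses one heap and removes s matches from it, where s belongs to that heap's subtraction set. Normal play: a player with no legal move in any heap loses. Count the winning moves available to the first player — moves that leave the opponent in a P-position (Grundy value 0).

0

All heaps use S = {1, 5, 7, 8}:
n :  0  1  2  3  4  5  6  7  8  9 10 11 12 13 14 15 16 17 18 19 20 21 22 23 24 25
G :  0  1  0  1  0  1  0  1  2  3  2  3  2  3  2  0  1  0  1  0  1  0  1  2  3  2
Heap A: G(25) = 2.
Heap B: G(23) = 2.
Combined Grundy value = 2 ⊕ 2 = 0.
A winning move leaves total XOR = 0, i.e. changes one component's Grundy value g to g ⊕ X where X is the current total.
Heap A: target g' = 2⊕0 = 2, but every legal move changes the Grundy value (mex property), so 0 moves.
Heap B: target g' = 2⊕0 = 2, but every legal move changes the Grundy value (mex property), so 0 moves.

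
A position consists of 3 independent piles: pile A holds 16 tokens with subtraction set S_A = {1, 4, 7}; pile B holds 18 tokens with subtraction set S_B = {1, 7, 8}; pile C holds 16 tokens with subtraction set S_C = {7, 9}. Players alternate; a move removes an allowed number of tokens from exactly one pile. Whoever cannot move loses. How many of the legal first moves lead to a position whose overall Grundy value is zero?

4

Pile A, S = {1, 4, 7}:
n :  0  1  2  3  4  5  6  7  8  9 10 11 12 13 14 15 16
G :  0  1  0  1  2  0  1  2  0  1  0  1  2  0  1  2  0
G_A(16) = 0.
Pile B, S = {1, 7, 8}:
n :  0  1  2  3  4  5  6  7  8  9 10 11 12 13 14 15 16 17 18
G :  0  1  0  1  0  1  0  1  2  3  2  3  2  3  2  0  1  0  1
G_B(18) = 1.
Pile C, S = {7, 9}:
n :  0  1  2  3  4  5  6  7  8  9 10 11 12 13 14 15 16
G :  0  0  0  0  0  0  0  1  1  1  1  1  1  1  2  2  0
G_C(16) = 0.
Combined Grundy value = 0 ⊕ 1 ⊕ 0 = 1.
A winning move leaves total XOR = 0, i.e. changes one component's Grundy value g to g ⊕ X where X is the current total.
Pile A: need g' = 0⊕1 = 1. Options: 16−1→G=2, 16−4→G=2, 16−7→G=1. Hits: 1.
Pile B: need g' = 1⊕1 = 0. Options: 18−1→G=0, 18−7→G=3, 18−8→G=2. Hits: 1.
Pile C: need g' = 0⊕1 = 1. Options: 16−7→G=1, 16−9→G=1. Hits: 2.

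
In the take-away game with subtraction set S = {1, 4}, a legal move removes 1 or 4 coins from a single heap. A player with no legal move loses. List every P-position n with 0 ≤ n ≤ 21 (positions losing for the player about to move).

n :  0  1  2  3  4  5  6  7  8  9 10 11 12 13 14 15 16 17 18 19 20 21
G :  0  1  0  1  2  0  1  0  1  2  0  1  0  1  2  0  1  0  1  2  0  1
P-positions are exactly the n with G(n) = 0.

0, 2, 5, 7, 10, 12, 15, 17, 20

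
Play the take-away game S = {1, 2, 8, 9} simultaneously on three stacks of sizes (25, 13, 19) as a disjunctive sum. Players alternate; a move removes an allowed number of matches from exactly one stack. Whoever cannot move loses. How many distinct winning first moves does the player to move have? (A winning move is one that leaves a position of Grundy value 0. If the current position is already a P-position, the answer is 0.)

All stacks use S = {1, 2, 8, 9}:
n :  0  1  2  3  4  5  6  7  8  9 10 11 12 13 14 15 16 17 18 19 20 21 22 23 24 25
G :  0  1  2  0  1  2  0  1  2  3  0  1  2  0  1  2  0  1  2  3  0  1  2  0  1  2
Stack A: G(25) = 2.
Stack B: G(13) = 0.
Stack C: G(19) = 3.
Combined Grundy value = 2 ⊕ 0 ⊕ 3 = 1.
A winning move leaves total XOR = 0, i.e. changes one component's Grundy value g to g ⊕ X where X is the current total.
Stack A: need g' = 2⊕1 = 3. Options: 25−1→G=1, 25−2→G=0, 25−8→G=1, 25−9→G=0. Hits: 0.
Stack B: need g' = 0⊕1 = 1. Options: 13−1→G=2, 13−2→G=1, 13−8→G=2, 13−9→G=1. Hits: 2.
Stack C: need g' = 3⊕1 = 2. Options: 19−1→G=2, 19−2→G=1, 19−8→G=1, 19−9→G=0. Hits: 1.

3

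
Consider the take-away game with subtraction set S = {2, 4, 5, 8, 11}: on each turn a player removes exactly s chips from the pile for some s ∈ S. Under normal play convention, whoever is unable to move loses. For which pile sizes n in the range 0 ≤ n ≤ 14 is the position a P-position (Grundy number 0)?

G(0) = 0
G(1) = mex{} = 0
G(2) = mex{0} = 1
G(3) = mex{0} = 1
G(4) = mex{1,0} = 2
G(5) = mex{1,0,0} = 2
G(6) = mex{2,1,0} = 3
G(7) = mex{2,1,1} = 0
G(8) = mex{3,2,1,0} = 4
G(9) = mex{0,2,2,0} = 1
G(10) = mex{4,3,2,1} = 0
G(11) = mex{1,0,3,1,0} = 2
G(12) = mex{0,4,0,2,0} = 1
G(13) = mex{2,1,4,2,1} = 0
G(14) = mex{1,0,1,3,1} = 2
P-positions are exactly the n with G(n) = 0.

0, 1, 7, 10, 13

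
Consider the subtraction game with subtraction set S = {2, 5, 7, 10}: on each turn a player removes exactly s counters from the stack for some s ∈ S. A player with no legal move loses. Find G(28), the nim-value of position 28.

0

G(0) = 0
G(1) = mex{} = 0
G(2) = mex{0} = 1
G(3) = mex{0} = 1
G(4) = mex{1} = 0
G(5) = mex{1,0} = 2
G(6) = mex{0,0} = 1
G(7) = mex{2,1,0} = 3
G(8) = mex{1,1,0} = 2
G(9) = mex{3,0,1} = 2
G(10) = mex{2,2,1,0} = 3
G(11) = mex{2,1,0,0} = 3
G(12) = mex{3,3,2,1} = 0
G(13) = mex{3,2,1,1} = 0
G(14) = mex{0,2,3,0} = 1
G(15) = mex{0,3,2,2} = 1
G(16) = mex{1,3,2,1} = 0
G(17) = mex{1,0,3,3} = 2
G(18) = mex{0,0,3,2} = 1
G(19) = mex{2,1,0,2} = 3
G(20) = mex{1,1,0,3} = 2
G(21) = mex{3,0,1,3} = 2
G(22) = mex{2,2,1,0} = 3
G(23) = mex{2,1,0,0} = 3
G(24) = mex{3,3,2,1} = 0
G(25) = mex{3,2,1,1} = 0
G(26) = mex{0,2,3,0} = 1
G(27) = mex{0,3,2,2} = 1
G(28) = mex{1,3,2,1} = 0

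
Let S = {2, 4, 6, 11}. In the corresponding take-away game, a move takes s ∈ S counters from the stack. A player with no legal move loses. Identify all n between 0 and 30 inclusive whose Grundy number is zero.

0, 1, 8, 9, 16, 17, 24, 25

n :  0  1  2  3  4  5  6  7  8  9 10 11 12 13 14 15 16 17 18 19 20 21 22 23 24 25 26 27 28 29 30
G :  0  0  1  1  2  2  3  3  0  0  1  1  2  2  3  3  0  0  1  1  2  2  3  3  0  0  1  1  2  2  3
P-positions are exactly the n with G(n) = 0.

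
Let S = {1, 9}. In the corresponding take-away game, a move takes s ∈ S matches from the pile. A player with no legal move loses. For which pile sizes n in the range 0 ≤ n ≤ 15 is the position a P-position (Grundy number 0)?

n :  0  1  2  3  4  5  6  7  8  9 10 11 12 13 14 15
G :  0  1  0  1  0  1  0  1  0  1  0  1  0  1  0  1
P-positions are exactly the n with G(n) = 0.

0, 2, 4, 6, 8, 10, 12, 14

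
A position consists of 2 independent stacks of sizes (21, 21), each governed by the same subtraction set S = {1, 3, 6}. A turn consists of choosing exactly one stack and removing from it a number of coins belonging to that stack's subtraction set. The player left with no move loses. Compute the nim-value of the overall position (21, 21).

0

All stacks use S = {1, 3, 6}:
n :  0  1  2  3  4  5  6  7  8  9 10 11 12 13 14 15 16 17 18 19 20 21
G :  0  1  0  1  0  1  2  3  2  0  1  0  1  0  1  2  3  2  0  1  0  1
Stack A: G(21) = 1.
Stack B: G(21) = 1.
Combined Grundy value = 1 ⊕ 1 = 0.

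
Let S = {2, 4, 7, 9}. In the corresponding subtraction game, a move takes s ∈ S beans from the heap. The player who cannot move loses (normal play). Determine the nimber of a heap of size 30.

G(0) = 0
G(1) = mex{} = 0
G(2) = mex{0} = 1
G(3) = mex{0} = 1
G(4) = mex{1,0} = 2
G(5) = mex{1,0} = 2
G(6) = mex{2,1} = 0
G(7) = mex{2,1,0} = 3
G(8) = mex{0,2,0} = 1
G(9) = mex{3,2,1,0} = 4
G(10) = mex{1,0,1,0} = 2
G(11) = mex{4,3,2,1} = 0
G(12) = mex{2,1,2,1} = 0
G(13) = mex{0,4,0,2} = 1
G(14) = mex{0,2,3,2} = 1
G(15) = mex{1,0,1,0} = 2
G(16) = mex{1,0,4,3} = 2
G(17) = mex{2,1,2,1} = 0
G(18) = mex{2,1,0,4} = 3
G(19) = mex{0,2,0,2} = 1
G(20) = mex{3,2,1,0} = 4
G(21) = mex{1,0,1,0} = 2
G(22) = mex{4,3,2,1} = 0
G(23) = mex{2,1,2,1} = 0
G(24) = mex{0,4,0,2} = 1
G(25) = mex{0,2,3,2} = 1
G(26) = mex{1,0,1,0} = 2
G(27) = mex{1,0,4,3} = 2
G(28) = mex{2,1,2,1} = 0
G(29) = mex{2,1,0,4} = 3
G(30) = mex{0,2,0,2} = 1

1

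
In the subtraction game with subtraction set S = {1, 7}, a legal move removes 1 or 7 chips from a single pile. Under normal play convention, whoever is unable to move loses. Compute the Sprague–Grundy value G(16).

G(0) = 0
G(1) = mex{0} = 1
G(2) = mex{1} = 0
G(3) = mex{0} = 1
G(4) = mex{1} = 0
G(5) = mex{0} = 1
G(6) = mex{1} = 0
G(7) = mex{0,0} = 1
G(8) = mex{1,1} = 0
G(9) = mex{0,0} = 1
G(10) = mex{1,1} = 0
G(11) = mex{0,0} = 1
G(12) = mex{1,1} = 0
G(13) = mex{0,0} = 1
G(14) = mex{1,1} = 0
G(15) = mex{0,0} = 1
G(16) = mex{1,1} = 0

0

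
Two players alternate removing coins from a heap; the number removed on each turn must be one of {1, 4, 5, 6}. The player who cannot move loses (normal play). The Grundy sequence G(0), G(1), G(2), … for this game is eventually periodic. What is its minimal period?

9

G(0) = 0
G(1) = mex{0} = 1
G(2) = mex{1} = 0
G(3) = mex{0} = 1
G(4) = mex{1,0} = 2
G(5) = mex{2,1,0} = 3
G(6) = mex{3,0,1,0} = 2
G(7) = mex{2,1,0,1} = 3
G(8) = mex{3,2,1,0} = 4
G(9) = mex{4,3,2,1} = 0
G(10) = mex{0,2,3,2} = 1
G(11) = mex{1,3,2,3} = 0
G(12) = mex{0,4,3,2} = 1
G(13) = mex{1,0,4,3} = 2
G(14) = mex{2,1,0,4} = 3
G(15) = mex{3,0,1,0} = 2
G(16) = mex{2,1,0,1} = 3
G(17) = mex{3,2,1,0} = 4
G(18) = mex{4,3,2,1} = 0
G(19) = mex{0,2,3,2} = 1
G(n+9) = G(n) holds for n = 0,…,5 (a full window of length max(S) = 6), so the sequence is purely periodic with period 9.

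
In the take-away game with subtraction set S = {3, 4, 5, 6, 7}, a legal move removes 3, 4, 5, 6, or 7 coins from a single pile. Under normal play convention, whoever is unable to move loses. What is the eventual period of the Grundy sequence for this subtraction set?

G(0) = 0
G(1) = mex{} = 0
G(2) = mex{} = 0
G(3) = mex{0} = 1
G(4) = mex{0,0} = 1
G(5) = mex{0,0,0} = 1
G(6) = mex{1,0,0,0} = 2
G(7) = mex{1,1,0,0,0} = 2
G(8) = mex{1,1,1,0,0} = 2
G(9) = mex{2,1,1,1,0} = 3
G(10) = mex{2,2,1,1,1} = 0
G(11) = mex{2,2,2,1,1} = 0
G(12) = mex{3,2,2,2,1} = 0
G(13) = mex{0,3,2,2,2} = 1
G(14) = mex{0,0,3,2,2} = 1
G(15) = mex{0,0,0,3,2} = 1
G(16) = mex{1,0,0,0,3} = 2
G(17) = mex{1,1,0,0,0} = 2
G(18) = mex{1,1,1,0,0} = 2
G(19) = mex{2,1,1,1,0} = 3
G(20) = mex{2,2,1,1,1} = 0
G(21) = mex{2,2,2,1,1} = 0
G(n+10) = G(n) holds for n = 0,…,6 (a full window of length max(S) = 7), so the sequence is purely periodic with period 10.

10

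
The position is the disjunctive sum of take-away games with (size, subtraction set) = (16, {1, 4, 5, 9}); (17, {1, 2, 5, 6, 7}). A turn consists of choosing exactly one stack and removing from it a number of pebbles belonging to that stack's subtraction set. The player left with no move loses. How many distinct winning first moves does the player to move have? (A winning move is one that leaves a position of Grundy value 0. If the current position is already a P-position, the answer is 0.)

Stack A, S = {1, 4, 5, 9}:
G(0) = 0
G(1) = mex{0} = 1
G(2) = mex{1} = 0
G(3) = mex{0} = 1
G(4) = mex{1,0} = 2
G(5) = mex{2,1,0} = 3
G(6) = mex{3,0,1} = 2
G(7) = mex{2,1,0} = 3
G(8) = mex{3,2,1} = 0
G(9) = mex{0,3,2,0} = 1
G(10) = mex{1,2,3,1} = 0
G(11) = mex{0,3,2,0} = 1
G(12) = mex{1,0,3,1} = 2
G(13) = mex{2,1,0,2} = 3
G(14) = mex{3,0,1,3} = 2
G(15) = mex{2,1,0,2} = 3
G(16) = mex{3,2,1,3} = 0
G_A(16) = 0.
Stack B, S = {1, 2, 5, 6, 7}:
n :  0  1  2  3  4  5  6  7  8  9 10 11 12 13 14 15 16 17
G :  0  1  2  0  1  2  3  4  5  3  4  0  1  2  0  1  2  3
G_B(17) = 3.
Combined Grundy value = 0 ⊕ 3 = 3.
A winning move leaves total XOR = 0, i.e. changes one component's Grundy value g to g ⊕ X where X is the current total.
Stack A: need g' = 0⊕3 = 3. Options: 16−1→G=3, 16−4→G=2, 16−5→G=1, 16−9→G=3. Hits: 2.
Stack B: need g' = 3⊕3 = 0. Options: 17−1→G=2, 17−2→G=1, 17−5→G=1, 17−6→G=0, 17−7→G=4. Hits: 1.

3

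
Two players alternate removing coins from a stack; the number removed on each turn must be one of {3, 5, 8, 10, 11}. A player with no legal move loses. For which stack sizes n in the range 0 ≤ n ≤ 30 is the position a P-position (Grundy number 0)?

n :  0  1  2  3  4  5  6  7  8  9 10 11 12 13 14 15 16 17 18 19 20 21 22 23 24 25 26 27 28 29 30
G :  0  0  0  1  1  1  2  2  2  3  3  3  4  4  0  0  0  1  1  1  2  2  2  3  3  3  4  4  0  0  0
P-positions are exactly the n with G(n) = 0.

0, 1, 2, 14, 15, 16, 28, 29, 30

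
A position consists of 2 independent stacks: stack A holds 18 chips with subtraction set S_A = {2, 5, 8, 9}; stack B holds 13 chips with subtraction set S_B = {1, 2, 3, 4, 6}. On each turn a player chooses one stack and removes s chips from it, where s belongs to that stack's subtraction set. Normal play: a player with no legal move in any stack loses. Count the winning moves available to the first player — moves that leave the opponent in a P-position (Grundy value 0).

2

Stack A, S = {2, 5, 8, 9}:
n :  0  1  2  3  4  5  6  7  8  9 10 11 12 13 14 15 16 17 18
G :  0  0  1  1  0  2  1  0  2  1  3  0  2  1  0  2  1  0  0
G_A(18) = 0.
Stack B, S = {1, 2, 3, 4, 6}:
n :  0  1  2  3  4  5  6  7  8  9 10 11 12 13
G :  0  1  2  3  4  0  1  2  3  4  0  1  2  3
G_B(13) = 3.
Combined Grundy value = 0 ⊕ 3 = 3.
A winning move leaves total XOR = 0, i.e. changes one component's Grundy value g to g ⊕ X where X is the current total.
Stack A: need g' = 0⊕3 = 3. Options: 18−2→G=1, 18−5→G=1, 18−8→G=3, 18−9→G=1. Hits: 1.
Stack B: need g' = 3⊕3 = 0. Options: 13−1→G=2, 13−2→G=1, 13−3→G=0, 13−4→G=4, 13−6→G=2. Hits: 1.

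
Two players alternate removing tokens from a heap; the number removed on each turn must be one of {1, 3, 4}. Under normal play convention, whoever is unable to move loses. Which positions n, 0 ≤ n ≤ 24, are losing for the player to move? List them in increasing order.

n :  0  1  2  3  4  5  6  7  8  9 10 11 12 13 14 15 16 17 18 19 20 21 22 23 24
G :  0  1  0  1  2  3  2  0  1  0  1  2  3  2  0  1  0  1  2  3  2  0  1  0  1
P-positions are exactly the n with G(n) = 0.

0, 2, 7, 9, 14, 16, 21, 23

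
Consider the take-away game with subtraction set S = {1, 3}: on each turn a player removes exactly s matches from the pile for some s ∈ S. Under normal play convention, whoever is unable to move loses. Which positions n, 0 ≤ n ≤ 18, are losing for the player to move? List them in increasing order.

0, 2, 4, 6, 8, 10, 12, 14, 16, 18

n :  0  1  2  3  4  5  6  7  8  9 10 11 12 13 14 15 16 17 18
G :  0  1  0  1  0  1  0  1  0  1  0  1  0  1  0  1  0  1  0
P-positions are exactly the n with G(n) = 0.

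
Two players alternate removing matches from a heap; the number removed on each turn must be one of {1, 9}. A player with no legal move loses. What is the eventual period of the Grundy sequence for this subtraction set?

2

n :  0  1  2  3  4  5  6  7  8  9 10 11 12 13 14
G :  0  1  0  1  0  1  0  1  0  1  0  1  0  1  0
G(n+2) = G(n) holds for n = 0,…,8 (a full window of length max(S) = 9), so the sequence is purely periodic with period 2.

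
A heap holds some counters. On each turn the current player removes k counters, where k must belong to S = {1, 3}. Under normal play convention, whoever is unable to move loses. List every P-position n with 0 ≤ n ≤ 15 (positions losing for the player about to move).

0, 2, 4, 6, 8, 10, 12, 14

n :  0  1  2  3  4  5  6  7  8  9 10 11 12 13 14 15
G :  0  1  0  1  0  1  0  1  0  1  0  1  0  1  0  1
P-positions are exactly the n with G(n) = 0.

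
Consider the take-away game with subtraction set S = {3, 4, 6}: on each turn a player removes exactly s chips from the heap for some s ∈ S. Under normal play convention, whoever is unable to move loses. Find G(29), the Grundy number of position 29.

0

G(0) = 0
G(1) = mex{} = 0
G(2) = mex{} = 0
G(3) = mex{0} = 1
G(4) = mex{0,0} = 1
G(5) = mex{0,0} = 1
G(6) = mex{1,0,0} = 2
G(7) = mex{1,1,0} = 2
G(8) = mex{1,1,0} = 2
G(9) = mex{2,1,1} = 0
G(10) = mex{2,2,1} = 0
G(11) = mex{2,2,1} = 0
G(12) = mex{0,2,2} = 1
G(13) = mex{0,0,2} = 1
G(14) = mex{0,0,2} = 1
G(15) = mex{1,0,0} = 2
G(16) = mex{1,1,0} = 2
G(17) = mex{1,1,0} = 2
G(18) = mex{2,1,1} = 0
G(19) = mex{2,2,1} = 0
G(20) = mex{2,2,1} = 0
G(21) = mex{0,2,2} = 1
G(22) = mex{0,0,2} = 1
G(23) = mex{0,0,2} = 1
G(24) = mex{1,0,0} = 2
G(25) = mex{1,1,0} = 2
G(26) = mex{1,1,0} = 2
G(27) = mex{2,1,1} = 0
G(28) = mex{2,2,1} = 0
G(29) = mex{2,2,1} = 0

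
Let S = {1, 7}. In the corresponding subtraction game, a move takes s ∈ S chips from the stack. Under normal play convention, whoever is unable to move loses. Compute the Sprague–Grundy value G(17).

n :  0  1  2  3  4  5  6  7  8  9 10 11 12 13 14 15 16 17
G :  0  1  0  1  0  1  0  1  0  1  0  1  0  1  0  1  0  1

1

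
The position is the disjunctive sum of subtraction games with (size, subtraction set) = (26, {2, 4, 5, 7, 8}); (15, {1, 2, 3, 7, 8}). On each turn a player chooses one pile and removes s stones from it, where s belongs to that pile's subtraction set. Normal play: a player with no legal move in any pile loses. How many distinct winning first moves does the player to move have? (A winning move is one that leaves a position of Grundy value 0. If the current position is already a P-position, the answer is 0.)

Pile A, S = {2, 4, 5, 7, 8}:
G(0) = 0
G(1) = mex{} = 0
G(2) = mex{0} = 1
G(3) = mex{0} = 1
G(4) = mex{1,0} = 2
G(5) = mex{1,0,0} = 2
G(6) = mex{2,1,0} = 3
G(7) = mex{2,1,1,0} = 3
G(8) = mex{3,2,1,0,0} = 4
G(9) = mex{3,2,2,1,0} = 4
G(10) = mex{4,3,2,1,1} = 0
G(11) = mex{4,3,3,2,1} = 0
G(12) = mex{0,4,3,2,2} = 1
G(13) = mex{0,4,4,3,2} = 1
G(14) = mex{1,0,4,3,3} = 2
G(15) = mex{1,0,0,4,3} = 2
G(16) = mex{2,1,0,4,4} = 3
G(17) = mex{2,1,1,0,4} = 3
G(18) = mex{3,2,1,0,0} = 4
G(19) = mex{3,2,2,1,0} = 4
G(20) = mex{4,3,2,1,1} = 0
G(21) = mex{4,3,3,2,1} = 0
G(22) = mex{0,4,3,2,2} = 1
G(23) = mex{0,4,4,3,2} = 1
G(24) = mex{1,0,4,3,3} = 2
G(25) = mex{1,0,0,4,3} = 2
G(26) = mex{2,1,0,4,4} = 3
G_A(26) = 3.
Pile B, S = {1, 2, 3, 7, 8}:
n :  0  1  2  3  4  5  6  7  8  9 10 11 12 13 14 15
G :  0  1  2  3  0  1  2  3  4  0  1  2  3  0  1  2
G_B(15) = 2.
Combined Grundy value = 3 ⊕ 2 = 1.
A winning move leaves total XOR = 0, i.e. changes one component's Grundy value g to g ⊕ X where X is the current total.
Pile A: need g' = 3⊕1 = 2. Options: 26−2→G=2, 26−4→G=1, 26−5→G=0, 26−7→G=4, 26−8→G=4. Hits: 1.
Pile B: need g' = 2⊕1 = 3. Options: 15−1→G=1, 15−2→G=0, 15−3→G=3, 15−7→G=4, 15−8→G=3. Hits: 2.

3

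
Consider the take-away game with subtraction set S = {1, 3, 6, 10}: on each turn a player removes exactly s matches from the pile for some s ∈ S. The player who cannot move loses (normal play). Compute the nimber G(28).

G(0) = 0
G(1) = mex{0} = 1
G(2) = mex{1} = 0
G(3) = mex{0,0} = 1
G(4) = mex{1,1} = 0
G(5) = mex{0,0} = 1
G(6) = mex{1,1,0} = 2
G(7) = mex{2,0,1} = 3
G(8) = mex{3,1,0} = 2
G(9) = mex{2,2,1} = 0
G(10) = mex{0,3,0,0} = 1
G(11) = mex{1,2,1,1} = 0
G(12) = mex{0,0,2,0} = 1
G(13) = mex{1,1,3,1} = 0
G(14) = mex{0,0,2,0} = 1
G(15) = mex{1,1,0,1} = 2
G(16) = mex{2,0,1,2} = 3
G(17) = mex{3,1,0,3} = 2
G(18) = mex{2,2,1,2} = 0
G(19) = mex{0,3,0,0} = 1
G(20) = mex{1,2,1,1} = 0
G(21) = mex{0,0,2,0} = 1
G(22) = mex{1,1,3,1} = 0
G(23) = mex{0,0,2,0} = 1
G(24) = mex{1,1,0,1} = 2
G(25) = mex{2,0,1,2} = 3
G(26) = mex{3,1,0,3} = 2
G(27) = mex{2,2,1,2} = 0
G(28) = mex{0,3,0,0} = 1

1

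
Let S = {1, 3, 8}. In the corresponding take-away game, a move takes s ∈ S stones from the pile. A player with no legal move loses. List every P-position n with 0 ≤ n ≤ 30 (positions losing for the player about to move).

G(0) = 0
G(1) = mex{0} = 1
G(2) = mex{1} = 0
G(3) = mex{0,0} = 1
G(4) = mex{1,1} = 0
G(5) = mex{0,0} = 1
G(6) = mex{1,1} = 0
G(7) = mex{0,0} = 1
G(8) = mex{1,1,0} = 2
G(9) = mex{2,0,1} = 3
G(10) = mex{3,1,0} = 2
G(11) = mex{2,2,1} = 0
G(12) = mex{0,3,0} = 1
G(13) = mex{1,2,1} = 0
G(14) = mex{0,0,0} = 1
G(15) = mex{1,1,1} = 0
G(16) = mex{0,0,2} = 1
G(17) = mex{1,1,3} = 0
G(18) = mex{0,0,2} = 1
G(19) = mex{1,1,0} = 2
G(20) = mex{2,0,1} = 3
G(21) = mex{3,1,0} = 2
G(22) = mex{2,2,1} = 0
G(23) = mex{0,3,0} = 1
G(24) = mex{1,2,1} = 0
G(25) = mex{0,0,0} = 1
G(26) = mex{1,1,1} = 0
G(27) = mex{0,0,2} = 1
G(28) = mex{1,1,3} = 0
G(29) = mex{0,0,2} = 1
G(30) = mex{1,1,0} = 2
P-positions are exactly the n with G(n) = 0.

0, 2, 4, 6, 11, 13, 15, 17, 22, 24, 26, 28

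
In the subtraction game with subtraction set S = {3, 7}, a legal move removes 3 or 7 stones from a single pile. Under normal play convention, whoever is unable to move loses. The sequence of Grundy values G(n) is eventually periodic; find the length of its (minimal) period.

n :  0  1  2  3  4  5  6  7  8  9 10 11 12 13 14 15 16 17 18 19 20 21
G :  0  0  0  1  1  1  0  2  2  1  0  0  0  1  1  1  0  2  2  1  0  0
G(n+10) = G(n) holds for n = 0,…,6 (a full window of length max(S) = 7), so the sequence is purely periodic with period 10.

10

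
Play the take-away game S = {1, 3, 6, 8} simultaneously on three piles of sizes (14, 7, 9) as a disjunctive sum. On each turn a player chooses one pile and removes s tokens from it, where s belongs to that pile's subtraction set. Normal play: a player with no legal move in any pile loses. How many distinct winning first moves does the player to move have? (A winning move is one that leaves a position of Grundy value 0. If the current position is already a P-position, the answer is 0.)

All piles use S = {1, 3, 6, 8}:
n :  0  1  2  3  4  5  6  7  8  9 10 11 12 13 14
G :  0  1  0  1  0  1  2  3  2  0  1  0  1  0  1
Pile A: G(14) = 1.
Pile B: G(7) = 3.
Pile C: G(9) = 0.
Combined Grundy value = 1 ⊕ 3 ⊕ 0 = 2.
A winning move leaves total XOR = 0, i.e. changes one component's Grundy value g to g ⊕ X where X is the current total.
Pile A: need g' = 1⊕2 = 3. Options: 14−1→G=0, 14−3→G=0, 14−6→G=2, 14−8→G=2. Hits: 0.
Pile B: need g' = 3⊕2 = 1. Options: 7−1→G=2, 7−3→G=0, 7−6→G=1. Hits: 1.
Pile C: need g' = 0⊕2 = 2. Options: 9−1→G=2, 9−3→G=2, 9−6→G=1, 9−8→G=1. Hits: 2.

3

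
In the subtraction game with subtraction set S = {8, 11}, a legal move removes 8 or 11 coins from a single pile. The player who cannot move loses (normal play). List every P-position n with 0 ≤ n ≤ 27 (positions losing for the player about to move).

0, 1, 2, 3, 4, 5, 6, 7, 19, 20, 21, 22, 23, 24, 25, 26

G(0) = 0
G(1) = mex{} = 0
G(2) = mex{} = 0
G(3) = mex{} = 0
G(4) = mex{} = 0
G(5) = mex{} = 0
G(6) = mex{} = 0
G(7) = mex{} = 0
G(8) = mex{0} = 1
G(9) = mex{0} = 1
G(10) = mex{0} = 1
G(11) = mex{0,0} = 1
G(12) = mex{0,0} = 1
G(13) = mex{0,0} = 1
G(14) = mex{0,0} = 1
G(15) = mex{0,0} = 1
G(16) = mex{1,0} = 2
G(17) = mex{1,0} = 2
G(18) = mex{1,0} = 2
G(19) = mex{1,1} = 0
G(20) = mex{1,1} = 0
G(21) = mex{1,1} = 0
G(22) = mex{1,1} = 0
G(23) = mex{1,1} = 0
G(24) = mex{2,1} = 0
G(25) = mex{2,1} = 0
G(26) = mex{2,1} = 0
G(27) = mex{0,2} = 1
P-positions are exactly the n with G(n) = 0.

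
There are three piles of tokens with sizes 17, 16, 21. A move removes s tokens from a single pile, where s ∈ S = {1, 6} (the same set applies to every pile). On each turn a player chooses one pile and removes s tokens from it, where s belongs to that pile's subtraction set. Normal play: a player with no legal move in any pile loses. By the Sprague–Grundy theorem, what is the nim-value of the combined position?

1

All piles use S = {1, 6}:
G(0) = 0
G(1) = mex{0} = 1
G(2) = mex{1} = 0
G(3) = mex{0} = 1
G(4) = mex{1} = 0
G(5) = mex{0} = 1
G(6) = mex{1,0} = 2
G(7) = mex{2,1} = 0
G(8) = mex{0,0} = 1
G(9) = mex{1,1} = 0
G(10) = mex{0,0} = 1
G(11) = mex{1,1} = 0
G(12) = mex{0,2} = 1
G(13) = mex{1,0} = 2
G(14) = mex{2,1} = 0
G(15) = mex{0,0} = 1
G(16) = mex{1,1} = 0
G(17) = mex{0,0} = 1
G(18) = mex{1,1} = 0
G(19) = mex{0,2} = 1
G(20) = mex{1,0} = 2
G(21) = mex{2,1} = 0
Pile A: G(17) = 1.
Pile B: G(16) = 0.
Pile C: G(21) = 0.
Combined Grundy value = 1 ⊕ 0 ⊕ 0 = 1.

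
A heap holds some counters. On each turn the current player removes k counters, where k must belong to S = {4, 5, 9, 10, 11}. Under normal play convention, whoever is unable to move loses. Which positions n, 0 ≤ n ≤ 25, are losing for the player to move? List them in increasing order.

n :  0  1  2  3  4  5  6  7  8  9 10 11 12 13 14 15 16 17 18 19 20 21 22 23 24 25
G :  0  0  0  0  1  1  1  1  2  2  2  2  3  3  3  0  0  0  0  1  1  1  1  2  2  2
P-positions are exactly the n with G(n) = 0.

0, 1, 2, 3, 15, 16, 17, 18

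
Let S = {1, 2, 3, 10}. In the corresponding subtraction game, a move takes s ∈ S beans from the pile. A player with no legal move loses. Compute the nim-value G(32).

0

G(0) = 0
G(1) = mex{0} = 1
G(2) = mex{1,0} = 2
G(3) = mex{2,1,0} = 3
G(4) = mex{3,2,1} = 0
G(5) = mex{0,3,2} = 1
G(6) = mex{1,0,3} = 2
G(7) = mex{2,1,0} = 3
G(8) = mex{3,2,1} = 0
G(9) = mex{0,3,2} = 1
G(10) = mex{1,0,3,0} = 2
G(11) = mex{2,1,0,1} = 3
G(12) = mex{3,2,1,2} = 0
G(13) = mex{0,3,2,3} = 1
G(14) = mex{1,0,3,0} = 2
G(15) = mex{2,1,0,1} = 3
G(16) = mex{3,2,1,2} = 0
G(17) = mex{0,3,2,3} = 1
G(18) = mex{1,0,3,0} = 2
G(19) = mex{2,1,0,1} = 3
G(20) = mex{3,2,1,2} = 0
G(21) = mex{0,3,2,3} = 1
G(22) = mex{1,0,3,0} = 2
G(23) = mex{2,1,0,1} = 3
G(24) = mex{3,2,1,2} = 0
G(25) = mex{0,3,2,3} = 1
G(26) = mex{1,0,3,0} = 2
G(27) = mex{2,1,0,1} = 3
G(28) = mex{3,2,1,2} = 0
G(29) = mex{0,3,2,3} = 1
G(30) = mex{1,0,3,0} = 2
G(31) = mex{2,1,0,1} = 3
G(32) = mex{3,2,1,2} = 0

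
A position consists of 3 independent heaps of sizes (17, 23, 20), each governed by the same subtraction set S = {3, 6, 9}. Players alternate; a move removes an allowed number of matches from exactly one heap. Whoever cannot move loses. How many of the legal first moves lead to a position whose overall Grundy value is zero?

All heaps use S = {3, 6, 9}:
G(0) = 0
G(1) = mex{} = 0
G(2) = mex{} = 0
G(3) = mex{0} = 1
G(4) = mex{0} = 1
G(5) = mex{0} = 1
G(6) = mex{1,0} = 2
G(7) = mex{1,0} = 2
G(8) = mex{1,0} = 2
G(9) = mex{2,1,0} = 3
G(10) = mex{2,1,0} = 3
G(11) = mex{2,1,0} = 3
G(12) = mex{3,2,1} = 0
G(13) = mex{3,2,1} = 0
G(14) = mex{3,2,1} = 0
G(15) = mex{0,3,2} = 1
G(16) = mex{0,3,2} = 1
G(17) = mex{0,3,2} = 1
G(18) = mex{1,0,3} = 2
G(19) = mex{1,0,3} = 2
G(20) = mex{1,0,3} = 2
G(21) = mex{2,1,0} = 3
G(22) = mex{2,1,0} = 3
G(23) = mex{2,1,0} = 3
Heap A: G(17) = 1.
Heap B: G(23) = 3.
Heap C: G(20) = 2.
Combined Grundy value = 1 ⊕ 3 ⊕ 2 = 0.
A winning move leaves total XOR = 0, i.e. changes one component's Grundy value g to g ⊕ X where X is the current total.
Heap A: target g' = 1⊕0 = 1, but every legal move changes the Grundy value (mex property), so 0 moves.
Heap B: target g' = 3⊕0 = 3, but every legal move changes the Grundy value (mex property), so 0 moves.
Heap C: target g' = 2⊕0 = 2, but every legal move changes the Grundy value (mex property), so 0 moves.

0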